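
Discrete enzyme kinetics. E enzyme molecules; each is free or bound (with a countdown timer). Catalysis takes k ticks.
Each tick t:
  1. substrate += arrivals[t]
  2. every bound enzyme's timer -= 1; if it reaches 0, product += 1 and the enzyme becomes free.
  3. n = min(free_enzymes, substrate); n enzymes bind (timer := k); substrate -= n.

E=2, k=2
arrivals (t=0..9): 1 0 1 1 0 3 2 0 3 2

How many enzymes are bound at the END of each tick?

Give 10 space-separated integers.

t=0: arr=1 -> substrate=0 bound=1 product=0
t=1: arr=0 -> substrate=0 bound=1 product=0
t=2: arr=1 -> substrate=0 bound=1 product=1
t=3: arr=1 -> substrate=0 bound=2 product=1
t=4: arr=0 -> substrate=0 bound=1 product=2
t=5: arr=3 -> substrate=1 bound=2 product=3
t=6: arr=2 -> substrate=3 bound=2 product=3
t=7: arr=0 -> substrate=1 bound=2 product=5
t=8: arr=3 -> substrate=4 bound=2 product=5
t=9: arr=2 -> substrate=4 bound=2 product=7

Answer: 1 1 1 2 1 2 2 2 2 2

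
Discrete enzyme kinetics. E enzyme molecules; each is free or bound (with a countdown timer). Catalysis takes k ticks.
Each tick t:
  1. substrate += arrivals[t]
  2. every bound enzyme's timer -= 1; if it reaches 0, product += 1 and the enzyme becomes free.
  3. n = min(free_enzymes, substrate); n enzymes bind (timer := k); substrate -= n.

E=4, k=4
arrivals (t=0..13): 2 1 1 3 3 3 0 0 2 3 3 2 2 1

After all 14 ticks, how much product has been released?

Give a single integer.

Answer: 11

Derivation:
t=0: arr=2 -> substrate=0 bound=2 product=0
t=1: arr=1 -> substrate=0 bound=3 product=0
t=2: arr=1 -> substrate=0 bound=4 product=0
t=3: arr=3 -> substrate=3 bound=4 product=0
t=4: arr=3 -> substrate=4 bound=4 product=2
t=5: arr=3 -> substrate=6 bound=4 product=3
t=6: arr=0 -> substrate=5 bound=4 product=4
t=7: arr=0 -> substrate=5 bound=4 product=4
t=8: arr=2 -> substrate=5 bound=4 product=6
t=9: arr=3 -> substrate=7 bound=4 product=7
t=10: arr=3 -> substrate=9 bound=4 product=8
t=11: arr=2 -> substrate=11 bound=4 product=8
t=12: arr=2 -> substrate=11 bound=4 product=10
t=13: arr=1 -> substrate=11 bound=4 product=11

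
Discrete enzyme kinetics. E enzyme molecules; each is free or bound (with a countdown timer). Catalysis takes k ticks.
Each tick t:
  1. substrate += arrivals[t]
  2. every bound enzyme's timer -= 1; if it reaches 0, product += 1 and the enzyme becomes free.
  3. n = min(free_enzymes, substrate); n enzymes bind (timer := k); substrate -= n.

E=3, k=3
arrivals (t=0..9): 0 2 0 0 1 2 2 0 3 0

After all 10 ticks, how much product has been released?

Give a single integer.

Answer: 5

Derivation:
t=0: arr=0 -> substrate=0 bound=0 product=0
t=1: arr=2 -> substrate=0 bound=2 product=0
t=2: arr=0 -> substrate=0 bound=2 product=0
t=3: arr=0 -> substrate=0 bound=2 product=0
t=4: arr=1 -> substrate=0 bound=1 product=2
t=5: arr=2 -> substrate=0 bound=3 product=2
t=6: arr=2 -> substrate=2 bound=3 product=2
t=7: arr=0 -> substrate=1 bound=3 product=3
t=8: arr=3 -> substrate=2 bound=3 product=5
t=9: arr=0 -> substrate=2 bound=3 product=5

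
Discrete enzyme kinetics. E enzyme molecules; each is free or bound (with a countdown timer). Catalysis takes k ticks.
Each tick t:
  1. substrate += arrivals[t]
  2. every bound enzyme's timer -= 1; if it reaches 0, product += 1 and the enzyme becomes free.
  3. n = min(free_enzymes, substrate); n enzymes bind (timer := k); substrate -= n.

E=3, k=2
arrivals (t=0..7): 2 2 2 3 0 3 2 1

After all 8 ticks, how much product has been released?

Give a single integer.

t=0: arr=2 -> substrate=0 bound=2 product=0
t=1: arr=2 -> substrate=1 bound=3 product=0
t=2: arr=2 -> substrate=1 bound=3 product=2
t=3: arr=3 -> substrate=3 bound=3 product=3
t=4: arr=0 -> substrate=1 bound=3 product=5
t=5: arr=3 -> substrate=3 bound=3 product=6
t=6: arr=2 -> substrate=3 bound=3 product=8
t=7: arr=1 -> substrate=3 bound=3 product=9

Answer: 9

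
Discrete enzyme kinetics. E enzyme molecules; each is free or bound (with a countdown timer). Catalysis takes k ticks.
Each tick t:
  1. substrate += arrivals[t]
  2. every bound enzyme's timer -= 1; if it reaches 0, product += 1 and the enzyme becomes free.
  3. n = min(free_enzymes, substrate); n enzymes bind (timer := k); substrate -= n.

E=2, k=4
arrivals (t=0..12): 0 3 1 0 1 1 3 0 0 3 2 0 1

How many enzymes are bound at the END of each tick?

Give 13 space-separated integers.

t=0: arr=0 -> substrate=0 bound=0 product=0
t=1: arr=3 -> substrate=1 bound=2 product=0
t=2: arr=1 -> substrate=2 bound=2 product=0
t=3: arr=0 -> substrate=2 bound=2 product=0
t=4: arr=1 -> substrate=3 bound=2 product=0
t=5: arr=1 -> substrate=2 bound=2 product=2
t=6: arr=3 -> substrate=5 bound=2 product=2
t=7: arr=0 -> substrate=5 bound=2 product=2
t=8: arr=0 -> substrate=5 bound=2 product=2
t=9: arr=3 -> substrate=6 bound=2 product=4
t=10: arr=2 -> substrate=8 bound=2 product=4
t=11: arr=0 -> substrate=8 bound=2 product=4
t=12: arr=1 -> substrate=9 bound=2 product=4

Answer: 0 2 2 2 2 2 2 2 2 2 2 2 2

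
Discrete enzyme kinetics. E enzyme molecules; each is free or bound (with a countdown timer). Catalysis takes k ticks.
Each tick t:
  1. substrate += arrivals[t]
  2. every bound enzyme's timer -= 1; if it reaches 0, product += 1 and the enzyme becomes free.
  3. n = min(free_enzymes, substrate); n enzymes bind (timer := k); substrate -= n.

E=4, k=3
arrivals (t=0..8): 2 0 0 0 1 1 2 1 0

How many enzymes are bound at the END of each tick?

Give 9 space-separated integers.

t=0: arr=2 -> substrate=0 bound=2 product=0
t=1: arr=0 -> substrate=0 bound=2 product=0
t=2: arr=0 -> substrate=0 bound=2 product=0
t=3: arr=0 -> substrate=0 bound=0 product=2
t=4: arr=1 -> substrate=0 bound=1 product=2
t=5: arr=1 -> substrate=0 bound=2 product=2
t=6: arr=2 -> substrate=0 bound=4 product=2
t=7: arr=1 -> substrate=0 bound=4 product=3
t=8: arr=0 -> substrate=0 bound=3 product=4

Answer: 2 2 2 0 1 2 4 4 3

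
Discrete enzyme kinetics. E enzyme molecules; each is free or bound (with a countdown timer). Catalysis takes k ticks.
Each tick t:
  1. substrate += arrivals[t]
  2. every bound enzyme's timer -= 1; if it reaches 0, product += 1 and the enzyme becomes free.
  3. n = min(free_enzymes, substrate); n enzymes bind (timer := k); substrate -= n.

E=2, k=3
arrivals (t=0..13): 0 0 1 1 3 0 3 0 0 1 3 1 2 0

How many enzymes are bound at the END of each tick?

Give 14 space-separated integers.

Answer: 0 0 1 2 2 2 2 2 2 2 2 2 2 2

Derivation:
t=0: arr=0 -> substrate=0 bound=0 product=0
t=1: arr=0 -> substrate=0 bound=0 product=0
t=2: arr=1 -> substrate=0 bound=1 product=0
t=3: arr=1 -> substrate=0 bound=2 product=0
t=4: arr=3 -> substrate=3 bound=2 product=0
t=5: arr=0 -> substrate=2 bound=2 product=1
t=6: arr=3 -> substrate=4 bound=2 product=2
t=7: arr=0 -> substrate=4 bound=2 product=2
t=8: arr=0 -> substrate=3 bound=2 product=3
t=9: arr=1 -> substrate=3 bound=2 product=4
t=10: arr=3 -> substrate=6 bound=2 product=4
t=11: arr=1 -> substrate=6 bound=2 product=5
t=12: arr=2 -> substrate=7 bound=2 product=6
t=13: arr=0 -> substrate=7 bound=2 product=6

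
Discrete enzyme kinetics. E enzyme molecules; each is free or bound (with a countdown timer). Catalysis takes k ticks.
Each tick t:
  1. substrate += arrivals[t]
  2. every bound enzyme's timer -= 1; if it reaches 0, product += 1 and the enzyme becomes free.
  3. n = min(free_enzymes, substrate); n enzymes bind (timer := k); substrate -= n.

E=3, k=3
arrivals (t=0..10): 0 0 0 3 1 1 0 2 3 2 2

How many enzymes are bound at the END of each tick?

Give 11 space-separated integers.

Answer: 0 0 0 3 3 3 2 3 3 3 3

Derivation:
t=0: arr=0 -> substrate=0 bound=0 product=0
t=1: arr=0 -> substrate=0 bound=0 product=0
t=2: arr=0 -> substrate=0 bound=0 product=0
t=3: arr=3 -> substrate=0 bound=3 product=0
t=4: arr=1 -> substrate=1 bound=3 product=0
t=5: arr=1 -> substrate=2 bound=3 product=0
t=6: arr=0 -> substrate=0 bound=2 product=3
t=7: arr=2 -> substrate=1 bound=3 product=3
t=8: arr=3 -> substrate=4 bound=3 product=3
t=9: arr=2 -> substrate=4 bound=3 product=5
t=10: arr=2 -> substrate=5 bound=3 product=6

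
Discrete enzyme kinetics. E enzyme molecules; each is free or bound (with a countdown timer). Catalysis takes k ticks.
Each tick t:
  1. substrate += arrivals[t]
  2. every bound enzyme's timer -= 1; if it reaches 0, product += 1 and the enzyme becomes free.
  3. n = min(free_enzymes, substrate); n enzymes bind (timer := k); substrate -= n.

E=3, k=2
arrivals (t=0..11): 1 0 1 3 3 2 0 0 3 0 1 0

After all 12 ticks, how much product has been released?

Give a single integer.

Answer: 13

Derivation:
t=0: arr=1 -> substrate=0 bound=1 product=0
t=1: arr=0 -> substrate=0 bound=1 product=0
t=2: arr=1 -> substrate=0 bound=1 product=1
t=3: arr=3 -> substrate=1 bound=3 product=1
t=4: arr=3 -> substrate=3 bound=3 product=2
t=5: arr=2 -> substrate=3 bound=3 product=4
t=6: arr=0 -> substrate=2 bound=3 product=5
t=7: arr=0 -> substrate=0 bound=3 product=7
t=8: arr=3 -> substrate=2 bound=3 product=8
t=9: arr=0 -> substrate=0 bound=3 product=10
t=10: arr=1 -> substrate=0 bound=3 product=11
t=11: arr=0 -> substrate=0 bound=1 product=13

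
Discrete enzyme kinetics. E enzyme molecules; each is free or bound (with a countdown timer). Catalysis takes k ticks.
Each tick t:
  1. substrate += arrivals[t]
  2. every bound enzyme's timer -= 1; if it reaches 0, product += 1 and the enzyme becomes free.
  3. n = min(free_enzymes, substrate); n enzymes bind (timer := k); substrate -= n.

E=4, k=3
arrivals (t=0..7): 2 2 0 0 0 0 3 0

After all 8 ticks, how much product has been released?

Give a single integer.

Answer: 4

Derivation:
t=0: arr=2 -> substrate=0 bound=2 product=0
t=1: arr=2 -> substrate=0 bound=4 product=0
t=2: arr=0 -> substrate=0 bound=4 product=0
t=3: arr=0 -> substrate=0 bound=2 product=2
t=4: arr=0 -> substrate=0 bound=0 product=4
t=5: arr=0 -> substrate=0 bound=0 product=4
t=6: arr=3 -> substrate=0 bound=3 product=4
t=7: arr=0 -> substrate=0 bound=3 product=4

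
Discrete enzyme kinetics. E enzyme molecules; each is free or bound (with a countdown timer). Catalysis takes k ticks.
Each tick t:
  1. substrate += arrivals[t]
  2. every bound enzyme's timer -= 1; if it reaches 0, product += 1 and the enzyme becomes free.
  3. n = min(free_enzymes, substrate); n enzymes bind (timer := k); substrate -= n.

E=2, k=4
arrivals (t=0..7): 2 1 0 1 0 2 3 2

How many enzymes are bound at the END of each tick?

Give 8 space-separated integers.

t=0: arr=2 -> substrate=0 bound=2 product=0
t=1: arr=1 -> substrate=1 bound=2 product=0
t=2: arr=0 -> substrate=1 bound=2 product=0
t=3: arr=1 -> substrate=2 bound=2 product=0
t=4: arr=0 -> substrate=0 bound=2 product=2
t=5: arr=2 -> substrate=2 bound=2 product=2
t=6: arr=3 -> substrate=5 bound=2 product=2
t=7: arr=2 -> substrate=7 bound=2 product=2

Answer: 2 2 2 2 2 2 2 2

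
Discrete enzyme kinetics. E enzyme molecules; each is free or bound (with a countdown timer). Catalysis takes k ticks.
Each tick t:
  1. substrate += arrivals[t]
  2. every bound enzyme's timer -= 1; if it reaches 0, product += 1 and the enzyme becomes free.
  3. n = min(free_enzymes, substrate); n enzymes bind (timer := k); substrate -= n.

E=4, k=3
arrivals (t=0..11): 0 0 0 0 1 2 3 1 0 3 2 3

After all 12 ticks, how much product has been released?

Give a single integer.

t=0: arr=0 -> substrate=0 bound=0 product=0
t=1: arr=0 -> substrate=0 bound=0 product=0
t=2: arr=0 -> substrate=0 bound=0 product=0
t=3: arr=0 -> substrate=0 bound=0 product=0
t=4: arr=1 -> substrate=0 bound=1 product=0
t=5: arr=2 -> substrate=0 bound=3 product=0
t=6: arr=3 -> substrate=2 bound=4 product=0
t=7: arr=1 -> substrate=2 bound=4 product=1
t=8: arr=0 -> substrate=0 bound=4 product=3
t=9: arr=3 -> substrate=2 bound=4 product=4
t=10: arr=2 -> substrate=3 bound=4 product=5
t=11: arr=3 -> substrate=4 bound=4 product=7

Answer: 7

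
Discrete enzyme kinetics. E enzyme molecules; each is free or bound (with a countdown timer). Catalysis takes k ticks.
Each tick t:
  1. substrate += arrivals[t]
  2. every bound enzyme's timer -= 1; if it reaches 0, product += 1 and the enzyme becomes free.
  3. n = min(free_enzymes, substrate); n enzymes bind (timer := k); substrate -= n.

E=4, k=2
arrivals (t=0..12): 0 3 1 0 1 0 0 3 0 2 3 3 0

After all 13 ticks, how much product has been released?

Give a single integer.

t=0: arr=0 -> substrate=0 bound=0 product=0
t=1: arr=3 -> substrate=0 bound=3 product=0
t=2: arr=1 -> substrate=0 bound=4 product=0
t=3: arr=0 -> substrate=0 bound=1 product=3
t=4: arr=1 -> substrate=0 bound=1 product=4
t=5: arr=0 -> substrate=0 bound=1 product=4
t=6: arr=0 -> substrate=0 bound=0 product=5
t=7: arr=3 -> substrate=0 bound=3 product=5
t=8: arr=0 -> substrate=0 bound=3 product=5
t=9: arr=2 -> substrate=0 bound=2 product=8
t=10: arr=3 -> substrate=1 bound=4 product=8
t=11: arr=3 -> substrate=2 bound=4 product=10
t=12: arr=0 -> substrate=0 bound=4 product=12

Answer: 12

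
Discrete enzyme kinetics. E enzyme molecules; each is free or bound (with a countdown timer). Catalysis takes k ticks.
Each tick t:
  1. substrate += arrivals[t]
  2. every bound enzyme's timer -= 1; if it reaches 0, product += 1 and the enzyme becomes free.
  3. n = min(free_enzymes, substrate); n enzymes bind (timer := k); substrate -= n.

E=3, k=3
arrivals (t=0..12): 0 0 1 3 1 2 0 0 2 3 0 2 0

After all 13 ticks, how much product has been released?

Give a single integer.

Answer: 9

Derivation:
t=0: arr=0 -> substrate=0 bound=0 product=0
t=1: arr=0 -> substrate=0 bound=0 product=0
t=2: arr=1 -> substrate=0 bound=1 product=0
t=3: arr=3 -> substrate=1 bound=3 product=0
t=4: arr=1 -> substrate=2 bound=3 product=0
t=5: arr=2 -> substrate=3 bound=3 product=1
t=6: arr=0 -> substrate=1 bound=3 product=3
t=7: arr=0 -> substrate=1 bound=3 product=3
t=8: arr=2 -> substrate=2 bound=3 product=4
t=9: arr=3 -> substrate=3 bound=3 product=6
t=10: arr=0 -> substrate=3 bound=3 product=6
t=11: arr=2 -> substrate=4 bound=3 product=7
t=12: arr=0 -> substrate=2 bound=3 product=9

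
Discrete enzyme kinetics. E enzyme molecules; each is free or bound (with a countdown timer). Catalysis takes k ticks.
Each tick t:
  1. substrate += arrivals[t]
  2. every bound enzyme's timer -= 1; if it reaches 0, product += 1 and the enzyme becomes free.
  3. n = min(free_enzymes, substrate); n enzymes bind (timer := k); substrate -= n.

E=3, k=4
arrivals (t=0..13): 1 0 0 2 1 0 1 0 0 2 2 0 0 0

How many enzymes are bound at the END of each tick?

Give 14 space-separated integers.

t=0: arr=1 -> substrate=0 bound=1 product=0
t=1: arr=0 -> substrate=0 bound=1 product=0
t=2: arr=0 -> substrate=0 bound=1 product=0
t=3: arr=2 -> substrate=0 bound=3 product=0
t=4: arr=1 -> substrate=0 bound=3 product=1
t=5: arr=0 -> substrate=0 bound=3 product=1
t=6: arr=1 -> substrate=1 bound=3 product=1
t=7: arr=0 -> substrate=0 bound=2 product=3
t=8: arr=0 -> substrate=0 bound=1 product=4
t=9: arr=2 -> substrate=0 bound=3 product=4
t=10: arr=2 -> substrate=2 bound=3 product=4
t=11: arr=0 -> substrate=1 bound=3 product=5
t=12: arr=0 -> substrate=1 bound=3 product=5
t=13: arr=0 -> substrate=0 bound=2 product=7

Answer: 1 1 1 3 3 3 3 2 1 3 3 3 3 2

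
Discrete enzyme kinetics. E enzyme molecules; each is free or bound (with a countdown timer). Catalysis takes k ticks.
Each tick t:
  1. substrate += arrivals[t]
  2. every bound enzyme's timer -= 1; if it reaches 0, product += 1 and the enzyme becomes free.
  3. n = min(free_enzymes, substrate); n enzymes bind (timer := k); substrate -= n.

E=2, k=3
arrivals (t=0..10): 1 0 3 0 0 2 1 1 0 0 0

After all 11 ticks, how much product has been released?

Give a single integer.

t=0: arr=1 -> substrate=0 bound=1 product=0
t=1: arr=0 -> substrate=0 bound=1 product=0
t=2: arr=3 -> substrate=2 bound=2 product=0
t=3: arr=0 -> substrate=1 bound=2 product=1
t=4: arr=0 -> substrate=1 bound=2 product=1
t=5: arr=2 -> substrate=2 bound=2 product=2
t=6: arr=1 -> substrate=2 bound=2 product=3
t=7: arr=1 -> substrate=3 bound=2 product=3
t=8: arr=0 -> substrate=2 bound=2 product=4
t=9: arr=0 -> substrate=1 bound=2 product=5
t=10: arr=0 -> substrate=1 bound=2 product=5

Answer: 5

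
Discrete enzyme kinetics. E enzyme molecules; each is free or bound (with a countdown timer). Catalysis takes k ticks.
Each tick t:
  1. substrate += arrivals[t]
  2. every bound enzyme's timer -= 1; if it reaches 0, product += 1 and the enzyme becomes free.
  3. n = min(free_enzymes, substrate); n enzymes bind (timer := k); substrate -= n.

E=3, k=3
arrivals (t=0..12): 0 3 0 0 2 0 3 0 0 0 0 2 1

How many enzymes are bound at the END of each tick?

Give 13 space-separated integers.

Answer: 0 3 3 3 2 2 3 3 3 2 0 2 3

Derivation:
t=0: arr=0 -> substrate=0 bound=0 product=0
t=1: arr=3 -> substrate=0 bound=3 product=0
t=2: arr=0 -> substrate=0 bound=3 product=0
t=3: arr=0 -> substrate=0 bound=3 product=0
t=4: arr=2 -> substrate=0 bound=2 product=3
t=5: arr=0 -> substrate=0 bound=2 product=3
t=6: arr=3 -> substrate=2 bound=3 product=3
t=7: arr=0 -> substrate=0 bound=3 product=5
t=8: arr=0 -> substrate=0 bound=3 product=5
t=9: arr=0 -> substrate=0 bound=2 product=6
t=10: arr=0 -> substrate=0 bound=0 product=8
t=11: arr=2 -> substrate=0 bound=2 product=8
t=12: arr=1 -> substrate=0 bound=3 product=8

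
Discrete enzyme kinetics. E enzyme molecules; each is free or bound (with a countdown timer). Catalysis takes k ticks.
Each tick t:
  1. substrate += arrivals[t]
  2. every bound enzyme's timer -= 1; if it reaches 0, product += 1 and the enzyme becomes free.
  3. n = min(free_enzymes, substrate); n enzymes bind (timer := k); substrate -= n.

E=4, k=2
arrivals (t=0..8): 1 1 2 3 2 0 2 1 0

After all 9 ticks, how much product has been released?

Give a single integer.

t=0: arr=1 -> substrate=0 bound=1 product=0
t=1: arr=1 -> substrate=0 bound=2 product=0
t=2: arr=2 -> substrate=0 bound=3 product=1
t=3: arr=3 -> substrate=1 bound=4 product=2
t=4: arr=2 -> substrate=1 bound=4 product=4
t=5: arr=0 -> substrate=0 bound=3 product=6
t=6: arr=2 -> substrate=0 bound=3 product=8
t=7: arr=1 -> substrate=0 bound=3 product=9
t=8: arr=0 -> substrate=0 bound=1 product=11

Answer: 11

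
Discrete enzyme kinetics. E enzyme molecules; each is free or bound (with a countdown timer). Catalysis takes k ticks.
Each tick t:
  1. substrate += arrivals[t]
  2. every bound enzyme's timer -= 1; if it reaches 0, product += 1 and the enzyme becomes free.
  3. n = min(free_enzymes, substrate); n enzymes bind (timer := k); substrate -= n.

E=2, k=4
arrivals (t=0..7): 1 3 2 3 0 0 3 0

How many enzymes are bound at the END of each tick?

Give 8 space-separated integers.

Answer: 1 2 2 2 2 2 2 2

Derivation:
t=0: arr=1 -> substrate=0 bound=1 product=0
t=1: arr=3 -> substrate=2 bound=2 product=0
t=2: arr=2 -> substrate=4 bound=2 product=0
t=3: arr=3 -> substrate=7 bound=2 product=0
t=4: arr=0 -> substrate=6 bound=2 product=1
t=5: arr=0 -> substrate=5 bound=2 product=2
t=6: arr=3 -> substrate=8 bound=2 product=2
t=7: arr=0 -> substrate=8 bound=2 product=2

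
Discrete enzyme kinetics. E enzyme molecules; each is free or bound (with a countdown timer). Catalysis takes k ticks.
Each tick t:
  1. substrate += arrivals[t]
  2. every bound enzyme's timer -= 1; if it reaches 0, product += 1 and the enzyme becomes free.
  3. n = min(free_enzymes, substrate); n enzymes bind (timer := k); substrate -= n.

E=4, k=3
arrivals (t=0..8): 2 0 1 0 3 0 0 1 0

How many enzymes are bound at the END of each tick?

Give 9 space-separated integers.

Answer: 2 2 3 1 4 3 3 1 1

Derivation:
t=0: arr=2 -> substrate=0 bound=2 product=0
t=1: arr=0 -> substrate=0 bound=2 product=0
t=2: arr=1 -> substrate=0 bound=3 product=0
t=3: arr=0 -> substrate=0 bound=1 product=2
t=4: arr=3 -> substrate=0 bound=4 product=2
t=5: arr=0 -> substrate=0 bound=3 product=3
t=6: arr=0 -> substrate=0 bound=3 product=3
t=7: arr=1 -> substrate=0 bound=1 product=6
t=8: arr=0 -> substrate=0 bound=1 product=6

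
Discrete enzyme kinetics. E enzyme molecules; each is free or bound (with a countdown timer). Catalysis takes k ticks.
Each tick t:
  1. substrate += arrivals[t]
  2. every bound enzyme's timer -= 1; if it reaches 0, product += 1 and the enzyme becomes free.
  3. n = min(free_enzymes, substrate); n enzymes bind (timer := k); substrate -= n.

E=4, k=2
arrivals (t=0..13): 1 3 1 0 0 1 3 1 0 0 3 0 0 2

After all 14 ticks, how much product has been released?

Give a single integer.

t=0: arr=1 -> substrate=0 bound=1 product=0
t=1: arr=3 -> substrate=0 bound=4 product=0
t=2: arr=1 -> substrate=0 bound=4 product=1
t=3: arr=0 -> substrate=0 bound=1 product=4
t=4: arr=0 -> substrate=0 bound=0 product=5
t=5: arr=1 -> substrate=0 bound=1 product=5
t=6: arr=3 -> substrate=0 bound=4 product=5
t=7: arr=1 -> substrate=0 bound=4 product=6
t=8: arr=0 -> substrate=0 bound=1 product=9
t=9: arr=0 -> substrate=0 bound=0 product=10
t=10: arr=3 -> substrate=0 bound=3 product=10
t=11: arr=0 -> substrate=0 bound=3 product=10
t=12: arr=0 -> substrate=0 bound=0 product=13
t=13: arr=2 -> substrate=0 bound=2 product=13

Answer: 13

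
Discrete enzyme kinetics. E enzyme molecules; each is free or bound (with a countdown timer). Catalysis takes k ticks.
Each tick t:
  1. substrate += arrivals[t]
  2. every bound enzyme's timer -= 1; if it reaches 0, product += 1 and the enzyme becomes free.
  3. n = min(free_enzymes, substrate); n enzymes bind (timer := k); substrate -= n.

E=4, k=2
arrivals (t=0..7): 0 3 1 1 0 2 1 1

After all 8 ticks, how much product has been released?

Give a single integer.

Answer: 7

Derivation:
t=0: arr=0 -> substrate=0 bound=0 product=0
t=1: arr=3 -> substrate=0 bound=3 product=0
t=2: arr=1 -> substrate=0 bound=4 product=0
t=3: arr=1 -> substrate=0 bound=2 product=3
t=4: arr=0 -> substrate=0 bound=1 product=4
t=5: arr=2 -> substrate=0 bound=2 product=5
t=6: arr=1 -> substrate=0 bound=3 product=5
t=7: arr=1 -> substrate=0 bound=2 product=7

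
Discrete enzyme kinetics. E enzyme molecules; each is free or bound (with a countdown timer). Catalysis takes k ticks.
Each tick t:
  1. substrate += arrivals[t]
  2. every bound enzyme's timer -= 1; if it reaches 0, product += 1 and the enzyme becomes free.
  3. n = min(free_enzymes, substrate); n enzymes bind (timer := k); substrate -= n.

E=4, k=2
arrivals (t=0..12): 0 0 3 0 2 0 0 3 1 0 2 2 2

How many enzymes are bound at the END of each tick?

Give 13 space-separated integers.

Answer: 0 0 3 3 2 2 0 3 4 1 2 4 4

Derivation:
t=0: arr=0 -> substrate=0 bound=0 product=0
t=1: arr=0 -> substrate=0 bound=0 product=0
t=2: arr=3 -> substrate=0 bound=3 product=0
t=3: arr=0 -> substrate=0 bound=3 product=0
t=4: arr=2 -> substrate=0 bound=2 product=3
t=5: arr=0 -> substrate=0 bound=2 product=3
t=6: arr=0 -> substrate=0 bound=0 product=5
t=7: arr=3 -> substrate=0 bound=3 product=5
t=8: arr=1 -> substrate=0 bound=4 product=5
t=9: arr=0 -> substrate=0 bound=1 product=8
t=10: arr=2 -> substrate=0 bound=2 product=9
t=11: arr=2 -> substrate=0 bound=4 product=9
t=12: arr=2 -> substrate=0 bound=4 product=11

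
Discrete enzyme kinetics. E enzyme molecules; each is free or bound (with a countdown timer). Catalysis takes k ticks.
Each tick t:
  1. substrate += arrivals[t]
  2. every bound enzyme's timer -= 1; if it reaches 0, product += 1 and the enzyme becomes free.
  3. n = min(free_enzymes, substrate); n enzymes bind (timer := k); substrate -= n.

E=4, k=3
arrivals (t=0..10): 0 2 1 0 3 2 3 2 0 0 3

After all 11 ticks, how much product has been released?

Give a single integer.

Answer: 10

Derivation:
t=0: arr=0 -> substrate=0 bound=0 product=0
t=1: arr=2 -> substrate=0 bound=2 product=0
t=2: arr=1 -> substrate=0 bound=3 product=0
t=3: arr=0 -> substrate=0 bound=3 product=0
t=4: arr=3 -> substrate=0 bound=4 product=2
t=5: arr=2 -> substrate=1 bound=4 product=3
t=6: arr=3 -> substrate=4 bound=4 product=3
t=7: arr=2 -> substrate=3 bound=4 product=6
t=8: arr=0 -> substrate=2 bound=4 product=7
t=9: arr=0 -> substrate=2 bound=4 product=7
t=10: arr=3 -> substrate=2 bound=4 product=10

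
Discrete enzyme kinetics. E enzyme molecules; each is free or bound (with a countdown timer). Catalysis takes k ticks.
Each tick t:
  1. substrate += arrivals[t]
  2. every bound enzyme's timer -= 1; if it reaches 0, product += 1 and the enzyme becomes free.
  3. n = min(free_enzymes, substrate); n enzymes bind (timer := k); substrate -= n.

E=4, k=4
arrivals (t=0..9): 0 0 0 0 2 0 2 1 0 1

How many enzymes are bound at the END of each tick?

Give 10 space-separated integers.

Answer: 0 0 0 0 2 2 4 4 3 4

Derivation:
t=0: arr=0 -> substrate=0 bound=0 product=0
t=1: arr=0 -> substrate=0 bound=0 product=0
t=2: arr=0 -> substrate=0 bound=0 product=0
t=3: arr=0 -> substrate=0 bound=0 product=0
t=4: arr=2 -> substrate=0 bound=2 product=0
t=5: arr=0 -> substrate=0 bound=2 product=0
t=6: arr=2 -> substrate=0 bound=4 product=0
t=7: arr=1 -> substrate=1 bound=4 product=0
t=8: arr=0 -> substrate=0 bound=3 product=2
t=9: arr=1 -> substrate=0 bound=4 product=2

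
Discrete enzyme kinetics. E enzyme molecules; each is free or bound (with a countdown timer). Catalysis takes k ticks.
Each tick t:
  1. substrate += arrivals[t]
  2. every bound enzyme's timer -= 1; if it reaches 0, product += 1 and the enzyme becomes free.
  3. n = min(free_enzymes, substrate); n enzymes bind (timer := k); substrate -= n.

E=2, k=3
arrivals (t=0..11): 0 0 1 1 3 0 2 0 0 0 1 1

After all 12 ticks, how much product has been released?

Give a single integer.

t=0: arr=0 -> substrate=0 bound=0 product=0
t=1: arr=0 -> substrate=0 bound=0 product=0
t=2: arr=1 -> substrate=0 bound=1 product=0
t=3: arr=1 -> substrate=0 bound=2 product=0
t=4: arr=3 -> substrate=3 bound=2 product=0
t=5: arr=0 -> substrate=2 bound=2 product=1
t=6: arr=2 -> substrate=3 bound=2 product=2
t=7: arr=0 -> substrate=3 bound=2 product=2
t=8: arr=0 -> substrate=2 bound=2 product=3
t=9: arr=0 -> substrate=1 bound=2 product=4
t=10: arr=1 -> substrate=2 bound=2 product=4
t=11: arr=1 -> substrate=2 bound=2 product=5

Answer: 5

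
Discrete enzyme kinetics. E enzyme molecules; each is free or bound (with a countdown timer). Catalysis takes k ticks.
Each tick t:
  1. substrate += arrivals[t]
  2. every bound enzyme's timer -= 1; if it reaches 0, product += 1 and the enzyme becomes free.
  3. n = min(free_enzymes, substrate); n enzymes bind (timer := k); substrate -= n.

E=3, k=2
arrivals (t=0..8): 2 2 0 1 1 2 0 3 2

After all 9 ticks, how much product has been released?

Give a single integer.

Answer: 8

Derivation:
t=0: arr=2 -> substrate=0 bound=2 product=0
t=1: arr=2 -> substrate=1 bound=3 product=0
t=2: arr=0 -> substrate=0 bound=2 product=2
t=3: arr=1 -> substrate=0 bound=2 product=3
t=4: arr=1 -> substrate=0 bound=2 product=4
t=5: arr=2 -> substrate=0 bound=3 product=5
t=6: arr=0 -> substrate=0 bound=2 product=6
t=7: arr=3 -> substrate=0 bound=3 product=8
t=8: arr=2 -> substrate=2 bound=3 product=8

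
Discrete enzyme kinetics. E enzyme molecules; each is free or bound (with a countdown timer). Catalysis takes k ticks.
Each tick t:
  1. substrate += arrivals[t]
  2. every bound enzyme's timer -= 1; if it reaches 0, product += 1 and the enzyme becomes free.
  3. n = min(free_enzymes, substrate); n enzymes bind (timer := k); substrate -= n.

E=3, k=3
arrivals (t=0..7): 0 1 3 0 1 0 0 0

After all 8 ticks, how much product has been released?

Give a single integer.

Answer: 4

Derivation:
t=0: arr=0 -> substrate=0 bound=0 product=0
t=1: arr=1 -> substrate=0 bound=1 product=0
t=2: arr=3 -> substrate=1 bound=3 product=0
t=3: arr=0 -> substrate=1 bound=3 product=0
t=4: arr=1 -> substrate=1 bound=3 product=1
t=5: arr=0 -> substrate=0 bound=2 product=3
t=6: arr=0 -> substrate=0 bound=2 product=3
t=7: arr=0 -> substrate=0 bound=1 product=4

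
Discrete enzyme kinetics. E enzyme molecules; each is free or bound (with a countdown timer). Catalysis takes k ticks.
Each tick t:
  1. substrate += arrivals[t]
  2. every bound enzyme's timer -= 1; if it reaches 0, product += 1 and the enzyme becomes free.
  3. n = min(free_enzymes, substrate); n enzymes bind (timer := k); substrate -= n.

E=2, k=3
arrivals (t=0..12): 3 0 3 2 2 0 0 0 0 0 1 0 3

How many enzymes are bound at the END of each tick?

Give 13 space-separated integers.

Answer: 2 2 2 2 2 2 2 2 2 2 2 2 2

Derivation:
t=0: arr=3 -> substrate=1 bound=2 product=0
t=1: arr=0 -> substrate=1 bound=2 product=0
t=2: arr=3 -> substrate=4 bound=2 product=0
t=3: arr=2 -> substrate=4 bound=2 product=2
t=4: arr=2 -> substrate=6 bound=2 product=2
t=5: arr=0 -> substrate=6 bound=2 product=2
t=6: arr=0 -> substrate=4 bound=2 product=4
t=7: arr=0 -> substrate=4 bound=2 product=4
t=8: arr=0 -> substrate=4 bound=2 product=4
t=9: arr=0 -> substrate=2 bound=2 product=6
t=10: arr=1 -> substrate=3 bound=2 product=6
t=11: arr=0 -> substrate=3 bound=2 product=6
t=12: arr=3 -> substrate=4 bound=2 product=8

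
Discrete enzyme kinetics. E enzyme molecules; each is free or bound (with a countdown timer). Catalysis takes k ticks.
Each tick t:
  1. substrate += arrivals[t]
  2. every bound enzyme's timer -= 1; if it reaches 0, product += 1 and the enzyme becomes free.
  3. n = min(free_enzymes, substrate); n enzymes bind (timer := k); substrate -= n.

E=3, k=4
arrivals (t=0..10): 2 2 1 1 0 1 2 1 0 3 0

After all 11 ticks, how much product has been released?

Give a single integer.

t=0: arr=2 -> substrate=0 bound=2 product=0
t=1: arr=2 -> substrate=1 bound=3 product=0
t=2: arr=1 -> substrate=2 bound=3 product=0
t=3: arr=1 -> substrate=3 bound=3 product=0
t=4: arr=0 -> substrate=1 bound=3 product=2
t=5: arr=1 -> substrate=1 bound=3 product=3
t=6: arr=2 -> substrate=3 bound=3 product=3
t=7: arr=1 -> substrate=4 bound=3 product=3
t=8: arr=0 -> substrate=2 bound=3 product=5
t=9: arr=3 -> substrate=4 bound=3 product=6
t=10: arr=0 -> substrate=4 bound=3 product=6

Answer: 6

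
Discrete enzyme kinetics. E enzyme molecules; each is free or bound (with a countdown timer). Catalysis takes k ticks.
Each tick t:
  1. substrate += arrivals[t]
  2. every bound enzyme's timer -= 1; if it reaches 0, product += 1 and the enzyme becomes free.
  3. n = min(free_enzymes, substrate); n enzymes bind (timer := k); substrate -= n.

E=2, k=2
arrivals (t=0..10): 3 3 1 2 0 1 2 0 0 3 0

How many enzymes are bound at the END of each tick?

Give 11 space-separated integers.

t=0: arr=3 -> substrate=1 bound=2 product=0
t=1: arr=3 -> substrate=4 bound=2 product=0
t=2: arr=1 -> substrate=3 bound=2 product=2
t=3: arr=2 -> substrate=5 bound=2 product=2
t=4: arr=0 -> substrate=3 bound=2 product=4
t=5: arr=1 -> substrate=4 bound=2 product=4
t=6: arr=2 -> substrate=4 bound=2 product=6
t=7: arr=0 -> substrate=4 bound=2 product=6
t=8: arr=0 -> substrate=2 bound=2 product=8
t=9: arr=3 -> substrate=5 bound=2 product=8
t=10: arr=0 -> substrate=3 bound=2 product=10

Answer: 2 2 2 2 2 2 2 2 2 2 2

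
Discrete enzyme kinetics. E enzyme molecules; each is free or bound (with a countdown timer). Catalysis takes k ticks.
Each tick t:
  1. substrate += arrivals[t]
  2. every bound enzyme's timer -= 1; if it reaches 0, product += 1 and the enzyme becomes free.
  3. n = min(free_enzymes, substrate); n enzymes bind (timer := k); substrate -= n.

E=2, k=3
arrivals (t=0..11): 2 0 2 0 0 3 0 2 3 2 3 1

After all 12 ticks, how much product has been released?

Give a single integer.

Answer: 6

Derivation:
t=0: arr=2 -> substrate=0 bound=2 product=0
t=1: arr=0 -> substrate=0 bound=2 product=0
t=2: arr=2 -> substrate=2 bound=2 product=0
t=3: arr=0 -> substrate=0 bound=2 product=2
t=4: arr=0 -> substrate=0 bound=2 product=2
t=5: arr=3 -> substrate=3 bound=2 product=2
t=6: arr=0 -> substrate=1 bound=2 product=4
t=7: arr=2 -> substrate=3 bound=2 product=4
t=8: arr=3 -> substrate=6 bound=2 product=4
t=9: arr=2 -> substrate=6 bound=2 product=6
t=10: arr=3 -> substrate=9 bound=2 product=6
t=11: arr=1 -> substrate=10 bound=2 product=6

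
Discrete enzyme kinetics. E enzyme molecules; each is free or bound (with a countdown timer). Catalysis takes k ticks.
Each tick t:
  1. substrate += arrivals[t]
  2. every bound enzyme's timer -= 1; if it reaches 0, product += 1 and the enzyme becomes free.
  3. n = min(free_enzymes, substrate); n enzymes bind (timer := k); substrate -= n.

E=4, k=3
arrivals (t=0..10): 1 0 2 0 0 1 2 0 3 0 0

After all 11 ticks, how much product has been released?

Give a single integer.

Answer: 6

Derivation:
t=0: arr=1 -> substrate=0 bound=1 product=0
t=1: arr=0 -> substrate=0 bound=1 product=0
t=2: arr=2 -> substrate=0 bound=3 product=0
t=3: arr=0 -> substrate=0 bound=2 product=1
t=4: arr=0 -> substrate=0 bound=2 product=1
t=5: arr=1 -> substrate=0 bound=1 product=3
t=6: arr=2 -> substrate=0 bound=3 product=3
t=7: arr=0 -> substrate=0 bound=3 product=3
t=8: arr=3 -> substrate=1 bound=4 product=4
t=9: arr=0 -> substrate=0 bound=3 product=6
t=10: arr=0 -> substrate=0 bound=3 product=6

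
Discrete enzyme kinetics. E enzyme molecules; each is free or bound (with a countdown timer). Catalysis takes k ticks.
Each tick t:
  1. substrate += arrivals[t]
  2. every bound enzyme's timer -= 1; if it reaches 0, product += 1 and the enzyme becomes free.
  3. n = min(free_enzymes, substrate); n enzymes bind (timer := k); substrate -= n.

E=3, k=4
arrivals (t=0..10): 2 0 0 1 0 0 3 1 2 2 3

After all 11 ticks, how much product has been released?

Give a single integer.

Answer: 5

Derivation:
t=0: arr=2 -> substrate=0 bound=2 product=0
t=1: arr=0 -> substrate=0 bound=2 product=0
t=2: arr=0 -> substrate=0 bound=2 product=0
t=3: arr=1 -> substrate=0 bound=3 product=0
t=4: arr=0 -> substrate=0 bound=1 product=2
t=5: arr=0 -> substrate=0 bound=1 product=2
t=6: arr=3 -> substrate=1 bound=3 product=2
t=7: arr=1 -> substrate=1 bound=3 product=3
t=8: arr=2 -> substrate=3 bound=3 product=3
t=9: arr=2 -> substrate=5 bound=3 product=3
t=10: arr=3 -> substrate=6 bound=3 product=5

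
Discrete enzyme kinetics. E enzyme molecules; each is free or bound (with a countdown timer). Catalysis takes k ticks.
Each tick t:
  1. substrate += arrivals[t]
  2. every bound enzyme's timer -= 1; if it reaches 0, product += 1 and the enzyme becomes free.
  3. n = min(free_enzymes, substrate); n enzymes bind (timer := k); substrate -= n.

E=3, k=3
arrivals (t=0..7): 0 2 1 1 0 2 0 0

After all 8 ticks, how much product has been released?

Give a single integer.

t=0: arr=0 -> substrate=0 bound=0 product=0
t=1: arr=2 -> substrate=0 bound=2 product=0
t=2: arr=1 -> substrate=0 bound=3 product=0
t=3: arr=1 -> substrate=1 bound=3 product=0
t=4: arr=0 -> substrate=0 bound=2 product=2
t=5: arr=2 -> substrate=0 bound=3 product=3
t=6: arr=0 -> substrate=0 bound=3 product=3
t=7: arr=0 -> substrate=0 bound=2 product=4

Answer: 4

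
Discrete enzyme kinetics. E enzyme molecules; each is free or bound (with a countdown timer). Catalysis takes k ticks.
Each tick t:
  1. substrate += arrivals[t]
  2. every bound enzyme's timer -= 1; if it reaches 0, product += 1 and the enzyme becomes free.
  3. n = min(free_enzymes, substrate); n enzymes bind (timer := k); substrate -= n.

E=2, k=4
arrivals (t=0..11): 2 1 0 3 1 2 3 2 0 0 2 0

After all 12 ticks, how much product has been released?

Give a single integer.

t=0: arr=2 -> substrate=0 bound=2 product=0
t=1: arr=1 -> substrate=1 bound=2 product=0
t=2: arr=0 -> substrate=1 bound=2 product=0
t=3: arr=3 -> substrate=4 bound=2 product=0
t=4: arr=1 -> substrate=3 bound=2 product=2
t=5: arr=2 -> substrate=5 bound=2 product=2
t=6: arr=3 -> substrate=8 bound=2 product=2
t=7: arr=2 -> substrate=10 bound=2 product=2
t=8: arr=0 -> substrate=8 bound=2 product=4
t=9: arr=0 -> substrate=8 bound=2 product=4
t=10: arr=2 -> substrate=10 bound=2 product=4
t=11: arr=0 -> substrate=10 bound=2 product=4

Answer: 4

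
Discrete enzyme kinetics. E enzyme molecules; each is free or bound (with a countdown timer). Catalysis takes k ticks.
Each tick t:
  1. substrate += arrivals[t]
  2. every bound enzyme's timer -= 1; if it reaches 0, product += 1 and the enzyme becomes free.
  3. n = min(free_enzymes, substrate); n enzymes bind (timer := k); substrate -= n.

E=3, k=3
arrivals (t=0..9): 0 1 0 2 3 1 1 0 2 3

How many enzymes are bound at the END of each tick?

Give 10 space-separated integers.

Answer: 0 1 1 3 3 3 3 3 3 3

Derivation:
t=0: arr=0 -> substrate=0 bound=0 product=0
t=1: arr=1 -> substrate=0 bound=1 product=0
t=2: arr=0 -> substrate=0 bound=1 product=0
t=3: arr=2 -> substrate=0 bound=3 product=0
t=4: arr=3 -> substrate=2 bound=3 product=1
t=5: arr=1 -> substrate=3 bound=3 product=1
t=6: arr=1 -> substrate=2 bound=3 product=3
t=7: arr=0 -> substrate=1 bound=3 product=4
t=8: arr=2 -> substrate=3 bound=3 product=4
t=9: arr=3 -> substrate=4 bound=3 product=6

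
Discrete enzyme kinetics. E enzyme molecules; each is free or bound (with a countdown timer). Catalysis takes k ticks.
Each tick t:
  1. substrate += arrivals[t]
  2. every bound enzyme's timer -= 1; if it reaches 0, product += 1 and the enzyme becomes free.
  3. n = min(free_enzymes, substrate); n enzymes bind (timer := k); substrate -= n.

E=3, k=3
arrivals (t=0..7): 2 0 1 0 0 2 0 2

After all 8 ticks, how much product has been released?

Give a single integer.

Answer: 3

Derivation:
t=0: arr=2 -> substrate=0 bound=2 product=0
t=1: arr=0 -> substrate=0 bound=2 product=0
t=2: arr=1 -> substrate=0 bound=3 product=0
t=3: arr=0 -> substrate=0 bound=1 product=2
t=4: arr=0 -> substrate=0 bound=1 product=2
t=5: arr=2 -> substrate=0 bound=2 product=3
t=6: arr=0 -> substrate=0 bound=2 product=3
t=7: arr=2 -> substrate=1 bound=3 product=3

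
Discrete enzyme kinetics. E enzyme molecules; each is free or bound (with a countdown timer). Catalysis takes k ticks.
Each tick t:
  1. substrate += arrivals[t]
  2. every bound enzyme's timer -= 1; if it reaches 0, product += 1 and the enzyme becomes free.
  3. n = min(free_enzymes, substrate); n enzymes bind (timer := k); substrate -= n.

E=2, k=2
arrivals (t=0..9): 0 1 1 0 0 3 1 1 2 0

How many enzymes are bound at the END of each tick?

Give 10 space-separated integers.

Answer: 0 1 2 1 0 2 2 2 2 2

Derivation:
t=0: arr=0 -> substrate=0 bound=0 product=0
t=1: arr=1 -> substrate=0 bound=1 product=0
t=2: arr=1 -> substrate=0 bound=2 product=0
t=3: arr=0 -> substrate=0 bound=1 product=1
t=4: arr=0 -> substrate=0 bound=0 product=2
t=5: arr=3 -> substrate=1 bound=2 product=2
t=6: arr=1 -> substrate=2 bound=2 product=2
t=7: arr=1 -> substrate=1 bound=2 product=4
t=8: arr=2 -> substrate=3 bound=2 product=4
t=9: arr=0 -> substrate=1 bound=2 product=6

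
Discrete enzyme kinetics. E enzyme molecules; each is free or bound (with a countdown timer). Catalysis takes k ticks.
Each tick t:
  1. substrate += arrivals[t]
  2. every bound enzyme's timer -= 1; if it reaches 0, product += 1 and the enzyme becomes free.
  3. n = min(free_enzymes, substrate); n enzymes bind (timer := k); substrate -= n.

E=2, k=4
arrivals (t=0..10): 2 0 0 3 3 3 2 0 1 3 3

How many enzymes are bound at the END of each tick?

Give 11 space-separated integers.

t=0: arr=2 -> substrate=0 bound=2 product=0
t=1: arr=0 -> substrate=0 bound=2 product=0
t=2: arr=0 -> substrate=0 bound=2 product=0
t=3: arr=3 -> substrate=3 bound=2 product=0
t=4: arr=3 -> substrate=4 bound=2 product=2
t=5: arr=3 -> substrate=7 bound=2 product=2
t=6: arr=2 -> substrate=9 bound=2 product=2
t=7: arr=0 -> substrate=9 bound=2 product=2
t=8: arr=1 -> substrate=8 bound=2 product=4
t=9: arr=3 -> substrate=11 bound=2 product=4
t=10: arr=3 -> substrate=14 bound=2 product=4

Answer: 2 2 2 2 2 2 2 2 2 2 2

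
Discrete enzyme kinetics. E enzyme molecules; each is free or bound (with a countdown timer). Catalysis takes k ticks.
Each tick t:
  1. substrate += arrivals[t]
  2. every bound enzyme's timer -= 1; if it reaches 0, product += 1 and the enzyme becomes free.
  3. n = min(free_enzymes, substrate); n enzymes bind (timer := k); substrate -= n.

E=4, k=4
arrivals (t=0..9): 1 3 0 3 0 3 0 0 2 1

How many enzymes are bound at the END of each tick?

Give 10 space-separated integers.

t=0: arr=1 -> substrate=0 bound=1 product=0
t=1: arr=3 -> substrate=0 bound=4 product=0
t=2: arr=0 -> substrate=0 bound=4 product=0
t=3: arr=3 -> substrate=3 bound=4 product=0
t=4: arr=0 -> substrate=2 bound=4 product=1
t=5: arr=3 -> substrate=2 bound=4 product=4
t=6: arr=0 -> substrate=2 bound=4 product=4
t=7: arr=0 -> substrate=2 bound=4 product=4
t=8: arr=2 -> substrate=3 bound=4 product=5
t=9: arr=1 -> substrate=1 bound=4 product=8

Answer: 1 4 4 4 4 4 4 4 4 4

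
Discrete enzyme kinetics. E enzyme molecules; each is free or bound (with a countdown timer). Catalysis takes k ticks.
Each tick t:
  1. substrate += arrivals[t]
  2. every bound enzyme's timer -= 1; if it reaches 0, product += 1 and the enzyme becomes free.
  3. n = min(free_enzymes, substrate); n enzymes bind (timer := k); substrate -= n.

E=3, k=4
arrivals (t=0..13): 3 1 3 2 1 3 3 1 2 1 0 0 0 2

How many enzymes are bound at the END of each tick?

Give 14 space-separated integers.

t=0: arr=3 -> substrate=0 bound=3 product=0
t=1: arr=1 -> substrate=1 bound=3 product=0
t=2: arr=3 -> substrate=4 bound=3 product=0
t=3: arr=2 -> substrate=6 bound=3 product=0
t=4: arr=1 -> substrate=4 bound=3 product=3
t=5: arr=3 -> substrate=7 bound=3 product=3
t=6: arr=3 -> substrate=10 bound=3 product=3
t=7: arr=1 -> substrate=11 bound=3 product=3
t=8: arr=2 -> substrate=10 bound=3 product=6
t=9: arr=1 -> substrate=11 bound=3 product=6
t=10: arr=0 -> substrate=11 bound=3 product=6
t=11: arr=0 -> substrate=11 bound=3 product=6
t=12: arr=0 -> substrate=8 bound=3 product=9
t=13: arr=2 -> substrate=10 bound=3 product=9

Answer: 3 3 3 3 3 3 3 3 3 3 3 3 3 3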